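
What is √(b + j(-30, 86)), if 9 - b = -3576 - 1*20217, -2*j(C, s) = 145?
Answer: √94918/2 ≈ 154.04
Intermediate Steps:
j(C, s) = -145/2 (j(C, s) = -½*145 = -145/2)
b = 23802 (b = 9 - (-3576 - 1*20217) = 9 - (-3576 - 20217) = 9 - 1*(-23793) = 9 + 23793 = 23802)
√(b + j(-30, 86)) = √(23802 - 145/2) = √(47459/2) = √94918/2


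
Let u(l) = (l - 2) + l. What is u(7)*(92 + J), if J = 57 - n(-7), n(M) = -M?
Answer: 1704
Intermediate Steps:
u(l) = -2 + 2*l (u(l) = (-2 + l) + l = -2 + 2*l)
J = 50 (J = 57 - (-1)*(-7) = 57 - 1*7 = 57 - 7 = 50)
u(7)*(92 + J) = (-2 + 2*7)*(92 + 50) = (-2 + 14)*142 = 12*142 = 1704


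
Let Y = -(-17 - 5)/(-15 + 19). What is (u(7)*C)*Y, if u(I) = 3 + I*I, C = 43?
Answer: 12298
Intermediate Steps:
u(I) = 3 + I²
Y = 11/2 (Y = -(-22)/4 = -1*(-11/2) = 11/2 ≈ 5.5000)
(u(7)*C)*Y = ((3 + 7²)*43)*(11/2) = ((3 + 49)*43)*(11/2) = (52*43)*(11/2) = 2236*(11/2) = 12298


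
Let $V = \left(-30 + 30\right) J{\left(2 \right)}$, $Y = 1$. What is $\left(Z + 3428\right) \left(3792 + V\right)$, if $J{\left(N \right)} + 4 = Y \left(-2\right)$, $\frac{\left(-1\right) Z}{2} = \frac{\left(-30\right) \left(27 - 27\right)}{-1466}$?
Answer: $12998976$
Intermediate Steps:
$Z = 0$ ($Z = - 2 \frac{\left(-30\right) \left(27 - 27\right)}{-1466} = - 2 \left(-30\right) 0 \left(- \frac{1}{1466}\right) = - 2 \cdot 0 \left(- \frac{1}{1466}\right) = \left(-2\right) 0 = 0$)
$J{\left(N \right)} = -6$ ($J{\left(N \right)} = -4 + 1 \left(-2\right) = -4 - 2 = -6$)
$V = 0$ ($V = \left(-30 + 30\right) \left(-6\right) = 0 \left(-6\right) = 0$)
$\left(Z + 3428\right) \left(3792 + V\right) = \left(0 + 3428\right) \left(3792 + 0\right) = 3428 \cdot 3792 = 12998976$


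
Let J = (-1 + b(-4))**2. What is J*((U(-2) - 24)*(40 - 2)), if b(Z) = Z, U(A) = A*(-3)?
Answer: -17100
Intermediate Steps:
U(A) = -3*A
J = 25 (J = (-1 - 4)**2 = (-5)**2 = 25)
J*((U(-2) - 24)*(40 - 2)) = 25*((-3*(-2) - 24)*(40 - 2)) = 25*((6 - 24)*38) = 25*(-18*38) = 25*(-684) = -17100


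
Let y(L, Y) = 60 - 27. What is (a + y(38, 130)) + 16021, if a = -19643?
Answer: -3589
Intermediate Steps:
y(L, Y) = 33
(a + y(38, 130)) + 16021 = (-19643 + 33) + 16021 = -19610 + 16021 = -3589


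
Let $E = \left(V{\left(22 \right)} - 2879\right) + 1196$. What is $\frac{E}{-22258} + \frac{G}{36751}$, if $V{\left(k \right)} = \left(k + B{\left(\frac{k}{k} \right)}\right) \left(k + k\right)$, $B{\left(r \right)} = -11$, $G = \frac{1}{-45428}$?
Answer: $\frac{1000879883457}{18580137359212} \approx 0.053868$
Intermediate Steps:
$G = - \frac{1}{45428} \approx -2.2013 \cdot 10^{-5}$
$V{\left(k \right)} = 2 k \left(-11 + k\right)$ ($V{\left(k \right)} = \left(k - 11\right) \left(k + k\right) = \left(-11 + k\right) 2 k = 2 k \left(-11 + k\right)$)
$E = -1199$ ($E = \left(2 \cdot 22 \left(-11 + 22\right) - 2879\right) + 1196 = \left(2 \cdot 22 \cdot 11 - 2879\right) + 1196 = \left(484 - 2879\right) + 1196 = -2395 + 1196 = -1199$)
$\frac{E}{-22258} + \frac{G}{36751} = - \frac{1199}{-22258} - \frac{1}{45428 \cdot 36751} = \left(-1199\right) \left(- \frac{1}{22258}\right) - \frac{1}{1669524428} = \frac{1199}{22258} - \frac{1}{1669524428} = \frac{1000879883457}{18580137359212}$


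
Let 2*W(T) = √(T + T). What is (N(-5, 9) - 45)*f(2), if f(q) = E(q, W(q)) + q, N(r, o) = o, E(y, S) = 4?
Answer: -216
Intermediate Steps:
W(T) = √2*√T/2 (W(T) = √(T + T)/2 = √(2*T)/2 = (√2*√T)/2 = √2*√T/2)
f(q) = 4 + q
(N(-5, 9) - 45)*f(2) = (9 - 45)*(4 + 2) = -36*6 = -216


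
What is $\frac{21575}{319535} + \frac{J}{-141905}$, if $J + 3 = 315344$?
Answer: $- \frac{19540177212}{9068722835} \approx -2.1547$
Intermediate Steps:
$J = 315341$ ($J = -3 + 315344 = 315341$)
$\frac{21575}{319535} + \frac{J}{-141905} = \frac{21575}{319535} + \frac{315341}{-141905} = 21575 \cdot \frac{1}{319535} + 315341 \left(- \frac{1}{141905}\right) = \frac{4315}{63907} - \frac{315341}{141905} = - \frac{19540177212}{9068722835}$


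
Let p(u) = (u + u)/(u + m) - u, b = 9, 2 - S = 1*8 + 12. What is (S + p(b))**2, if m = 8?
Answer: 194481/289 ≈ 672.94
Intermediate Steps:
S = -18 (S = 2 - (1*8 + 12) = 2 - (8 + 12) = 2 - 1*20 = 2 - 20 = -18)
p(u) = -u + 2*u/(8 + u) (p(u) = (u + u)/(u + 8) - u = (2*u)/(8 + u) - u = 2*u/(8 + u) - u = -u + 2*u/(8 + u))
(S + p(b))**2 = (-18 - 1*9*(6 + 9)/(8 + 9))**2 = (-18 - 1*9*15/17)**2 = (-18 - 1*9*1/17*15)**2 = (-18 - 135/17)**2 = (-441/17)**2 = 194481/289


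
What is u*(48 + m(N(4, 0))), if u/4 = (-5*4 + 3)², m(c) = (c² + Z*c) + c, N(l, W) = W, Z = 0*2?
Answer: 55488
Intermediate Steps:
Z = 0
m(c) = c + c² (m(c) = (c² + 0*c) + c = (c² + 0) + c = c² + c = c + c²)
u = 1156 (u = 4*(-5*4 + 3)² = 4*(-20 + 3)² = 4*(-17)² = 4*289 = 1156)
u*(48 + m(N(4, 0))) = 1156*(48 + 0*(1 + 0)) = 1156*(48 + 0*1) = 1156*(48 + 0) = 1156*48 = 55488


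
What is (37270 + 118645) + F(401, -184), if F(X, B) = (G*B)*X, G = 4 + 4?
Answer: -434357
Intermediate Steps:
G = 8
F(X, B) = 8*B*X (F(X, B) = (8*B)*X = 8*B*X)
(37270 + 118645) + F(401, -184) = (37270 + 118645) + 8*(-184)*401 = 155915 - 590272 = -434357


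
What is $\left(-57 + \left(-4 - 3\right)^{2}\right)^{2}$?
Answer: $64$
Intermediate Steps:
$\left(-57 + \left(-4 - 3\right)^{2}\right)^{2} = \left(-57 + \left(-7\right)^{2}\right)^{2} = \left(-57 + 49\right)^{2} = \left(-8\right)^{2} = 64$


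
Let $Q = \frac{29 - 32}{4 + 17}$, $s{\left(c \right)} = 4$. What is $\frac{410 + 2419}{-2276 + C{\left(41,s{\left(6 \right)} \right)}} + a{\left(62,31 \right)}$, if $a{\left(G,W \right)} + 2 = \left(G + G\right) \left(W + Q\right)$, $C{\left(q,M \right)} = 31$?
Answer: $\frac{60078847}{15715} \approx 3823.0$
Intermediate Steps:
$Q = - \frac{1}{7}$ ($Q = - \frac{3}{21} = \left(-3\right) \frac{1}{21} = - \frac{1}{7} \approx -0.14286$)
$a{\left(G,W \right)} = -2 + 2 G \left(- \frac{1}{7} + W\right)$ ($a{\left(G,W \right)} = -2 + \left(G + G\right) \left(W - \frac{1}{7}\right) = -2 + 2 G \left(- \frac{1}{7} + W\right)$)
$\frac{410 + 2419}{-2276 + C{\left(41,s{\left(6 \right)} \right)}} + a{\left(62,31 \right)} = \frac{410 + 2419}{-2276 + 31} - \left(\frac{138}{7} - 3844\right) = \frac{2829}{-2245} - - \frac{26770}{7} = 2829 \left(- \frac{1}{2245}\right) + \frac{26770}{7} = - \frac{2829}{2245} + \frac{26770}{7} = \frac{60078847}{15715}$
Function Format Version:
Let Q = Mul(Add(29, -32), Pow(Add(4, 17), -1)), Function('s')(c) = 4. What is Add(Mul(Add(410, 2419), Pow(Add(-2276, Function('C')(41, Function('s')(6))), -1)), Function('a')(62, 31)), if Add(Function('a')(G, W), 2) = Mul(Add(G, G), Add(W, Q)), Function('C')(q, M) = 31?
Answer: Rational(60078847, 15715) ≈ 3823.0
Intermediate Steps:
Q = Rational(-1, 7) (Q = Mul(-3, Pow(21, -1)) = Mul(-3, Rational(1, 21)) = Rational(-1, 7) ≈ -0.14286)
Function('a')(G, W) = Add(-2, Mul(2, G, Add(Rational(-1, 7), W))) (Function('a')(G, W) = Add(-2, Mul(Add(G, G), Add(W, Rational(-1, 7)))) = Add(-2, Mul(Mul(2, G), Add(Rational(-1, 7), W))) = Add(-2, Mul(2, G, Add(Rational(-1, 7), W))))
Add(Mul(Add(410, 2419), Pow(Add(-2276, Function('C')(41, Function('s')(6))), -1)), Function('a')(62, 31)) = Add(Mul(Add(410, 2419), Pow(Add(-2276, 31), -1)), Add(-2, Mul(Rational(-2, 7), 62), Mul(2, 62, 31))) = Add(Mul(2829, Pow(-2245, -1)), Add(-2, Rational(-124, 7), 3844)) = Add(Mul(2829, Rational(-1, 2245)), Rational(26770, 7)) = Add(Rational(-2829, 2245), Rational(26770, 7)) = Rational(60078847, 15715)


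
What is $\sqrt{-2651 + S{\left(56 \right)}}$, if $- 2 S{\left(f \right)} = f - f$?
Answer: $i \sqrt{2651} \approx 51.488 i$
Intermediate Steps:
$S{\left(f \right)} = 0$ ($S{\left(f \right)} = - \frac{f - f}{2} = \left(- \frac{1}{2}\right) 0 = 0$)
$\sqrt{-2651 + S{\left(56 \right)}} = \sqrt{-2651 + 0} = \sqrt{-2651} = i \sqrt{2651}$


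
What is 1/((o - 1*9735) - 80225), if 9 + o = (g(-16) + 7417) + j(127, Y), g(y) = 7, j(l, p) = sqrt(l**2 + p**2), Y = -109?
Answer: -16509/1362729803 - sqrt(28010)/6813649015 ≈ -1.2139e-5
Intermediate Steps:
o = 7415 + sqrt(28010) (o = -9 + ((7 + 7417) + sqrt(127**2 + (-109)**2)) = -9 + (7424 + sqrt(16129 + 11881)) = -9 + (7424 + sqrt(28010)) = 7415 + sqrt(28010) ≈ 7582.4)
1/((o - 1*9735) - 80225) = 1/(((7415 + sqrt(28010)) - 1*9735) - 80225) = 1/(((7415 + sqrt(28010)) - 9735) - 80225) = 1/((-2320 + sqrt(28010)) - 80225) = 1/(-82545 + sqrt(28010))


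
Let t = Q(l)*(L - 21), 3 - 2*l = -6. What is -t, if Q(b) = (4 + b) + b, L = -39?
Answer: 780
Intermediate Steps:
l = 9/2 (l = 3/2 - 1/2*(-6) = 3/2 + 3 = 9/2 ≈ 4.5000)
Q(b) = 4 + 2*b
t = -780 (t = (4 + 2*(9/2))*(-39 - 21) = (4 + 9)*(-60) = 13*(-60) = -780)
-t = -1*(-780) = 780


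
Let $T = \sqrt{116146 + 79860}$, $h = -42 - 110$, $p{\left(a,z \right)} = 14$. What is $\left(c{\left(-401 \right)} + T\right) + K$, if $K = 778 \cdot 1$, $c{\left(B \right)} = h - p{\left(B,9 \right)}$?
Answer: $612 + \sqrt{196006} \approx 1054.7$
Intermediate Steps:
$h = -152$ ($h = -42 - 110 = -152$)
$c{\left(B \right)} = -166$ ($c{\left(B \right)} = -152 - 14 = -166$)
$T = \sqrt{196006} \approx 442.73$
$K = 778$
$\left(c{\left(-401 \right)} + T\right) + K = \left(-166 + \sqrt{196006}\right) + 778 = 612 + \sqrt{196006}$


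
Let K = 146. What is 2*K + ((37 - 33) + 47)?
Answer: 343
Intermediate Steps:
2*K + ((37 - 33) + 47) = 2*146 + ((37 - 33) + 47) = 292 + (4 + 47) = 292 + 51 = 343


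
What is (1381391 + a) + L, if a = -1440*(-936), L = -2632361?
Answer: 96870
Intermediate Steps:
a = 1347840
(1381391 + a) + L = (1381391 + 1347840) - 2632361 = 2729231 - 2632361 = 96870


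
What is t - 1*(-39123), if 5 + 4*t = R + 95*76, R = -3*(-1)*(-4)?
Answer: 163695/4 ≈ 40924.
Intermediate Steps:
R = -12 (R = 3*(-4) = -12)
t = 7203/4 (t = -5/4 + (-12 + 95*76)/4 = -5/4 + (-12 + 7220)/4 = -5/4 + (¼)*7208 = -5/4 + 1802 = 7203/4 ≈ 1800.8)
t - 1*(-39123) = 7203/4 - 1*(-39123) = 7203/4 + 39123 = 163695/4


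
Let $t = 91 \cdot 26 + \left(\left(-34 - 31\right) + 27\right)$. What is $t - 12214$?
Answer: $-9886$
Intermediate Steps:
$t = 2328$ ($t = 2366 + \left(-65 + 27\right) = 2366 - 38 = 2328$)
$t - 12214 = 2328 - 12214 = -9886$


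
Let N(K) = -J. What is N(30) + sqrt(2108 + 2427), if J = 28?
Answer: -28 + sqrt(4535) ≈ 39.342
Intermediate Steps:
N(K) = -28 (N(K) = -1*28 = -28)
N(30) + sqrt(2108 + 2427) = -28 + sqrt(2108 + 2427) = -28 + sqrt(4535)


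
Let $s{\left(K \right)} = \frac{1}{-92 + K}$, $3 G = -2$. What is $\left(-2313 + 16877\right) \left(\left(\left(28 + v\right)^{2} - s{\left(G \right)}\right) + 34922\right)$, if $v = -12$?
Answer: $\frac{71214224334}{139} \approx 5.1233 \cdot 10^{8}$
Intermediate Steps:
$G = - \frac{2}{3}$ ($G = \frac{1}{3} \left(-2\right) = - \frac{2}{3} \approx -0.66667$)
$\left(-2313 + 16877\right) \left(\left(\left(28 + v\right)^{2} - s{\left(G \right)}\right) + 34922\right) = \left(-2313 + 16877\right) \left(\left(\left(28 - 12\right)^{2} - \frac{1}{-92 - \frac{2}{3}}\right) + 34922\right) = 14564 \left(\left(16^{2} - \frac{1}{- \frac{278}{3}}\right) + 34922\right) = 14564 \left(\left(256 - - \frac{3}{278}\right) + 34922\right) = 14564 \left(\left(256 + \frac{3}{278}\right) + 34922\right) = 14564 \left(\frac{71171}{278} + 34922\right) = 14564 \cdot \frac{9779487}{278} = \frac{71214224334}{139}$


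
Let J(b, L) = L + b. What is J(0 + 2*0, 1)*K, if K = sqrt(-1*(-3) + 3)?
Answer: sqrt(6) ≈ 2.4495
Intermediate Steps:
K = sqrt(6) (K = sqrt(3 + 3) = sqrt(6) ≈ 2.4495)
J(0 + 2*0, 1)*K = (1 + (0 + 2*0))*sqrt(6) = (1 + (0 + 0))*sqrt(6) = (1 + 0)*sqrt(6) = 1*sqrt(6) = sqrt(6)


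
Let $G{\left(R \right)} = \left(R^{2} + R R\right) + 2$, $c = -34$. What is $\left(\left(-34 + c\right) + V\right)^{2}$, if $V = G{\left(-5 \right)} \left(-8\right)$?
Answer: $234256$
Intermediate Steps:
$G{\left(R \right)} = 2 + 2 R^{2}$ ($G{\left(R \right)} = \left(R^{2} + R^{2}\right) + 2 = 2 R^{2} + 2 = 2 + 2 R^{2}$)
$V = -416$ ($V = \left(2 + 2 \left(-5\right)^{2}\right) \left(-8\right) = \left(2 + 2 \cdot 25\right) \left(-8\right) = \left(2 + 50\right) \left(-8\right) = 52 \left(-8\right) = -416$)
$\left(\left(-34 + c\right) + V\right)^{2} = \left(\left(-34 - 34\right) - 416\right)^{2} = \left(-68 - 416\right)^{2} = \left(-484\right)^{2} = 234256$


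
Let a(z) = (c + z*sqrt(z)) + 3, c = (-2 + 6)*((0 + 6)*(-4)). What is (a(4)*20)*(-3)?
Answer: 5100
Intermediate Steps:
c = -96 (c = 4*(6*(-4)) = 4*(-24) = -96)
a(z) = -93 + z**(3/2) (a(z) = (-96 + z*sqrt(z)) + 3 = (-96 + z**(3/2)) + 3 = -93 + z**(3/2))
(a(4)*20)*(-3) = ((-93 + 4**(3/2))*20)*(-3) = ((-93 + 8)*20)*(-3) = -85*20*(-3) = -1700*(-3) = 5100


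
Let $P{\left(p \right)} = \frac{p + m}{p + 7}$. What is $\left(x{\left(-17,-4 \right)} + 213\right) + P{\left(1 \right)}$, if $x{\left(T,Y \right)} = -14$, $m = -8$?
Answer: $\frac{1585}{8} \approx 198.13$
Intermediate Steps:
$P{\left(p \right)} = \frac{-8 + p}{7 + p}$ ($P{\left(p \right)} = \frac{p - 8}{p + 7} = \frac{-8 + p}{7 + p}$)
$\left(x{\left(-17,-4 \right)} + 213\right) + P{\left(1 \right)} = \left(-14 + 213\right) + \frac{-8 + 1}{7 + 1} = 199 + \frac{1}{8} \left(-7\right) = 199 - \frac{7}{8} = \frac{1585}{8}$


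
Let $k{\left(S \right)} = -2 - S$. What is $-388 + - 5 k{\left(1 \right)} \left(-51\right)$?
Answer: $-1153$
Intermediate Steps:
$-388 + - 5 k{\left(1 \right)} \left(-51\right) = -388 + - 5 \left(-2 - 1\right) \left(-51\right) = -388 + \left(-5\right) \left(-3\right) \left(-51\right) = -388 + 15 \left(-51\right) = -388 - 765 = -1153$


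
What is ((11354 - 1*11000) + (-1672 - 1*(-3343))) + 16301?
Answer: 18326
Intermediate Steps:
((11354 - 1*11000) + (-1672 - 1*(-3343))) + 16301 = ((11354 - 11000) + (-1672 + 3343)) + 16301 = (354 + 1671) + 16301 = 2025 + 16301 = 18326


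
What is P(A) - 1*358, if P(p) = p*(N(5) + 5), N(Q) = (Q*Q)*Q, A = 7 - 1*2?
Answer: 292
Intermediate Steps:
A = 5 (A = 7 - 2 = 5)
N(Q) = Q³ (N(Q) = Q²*Q = Q³)
P(p) = 130*p (P(p) = p*(5³ + 5) = p*(125 + 5) = p*130 = 130*p)
P(A) - 1*358 = 130*5 - 1*358 = 650 - 358 = 292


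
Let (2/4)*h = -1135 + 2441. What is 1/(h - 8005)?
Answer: -1/5393 ≈ -0.00018543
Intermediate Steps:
h = 2612 (h = 2*(-1135 + 2441) = 2*1306 = 2612)
1/(h - 8005) = 1/(2612 - 8005) = 1/(-5393) = -1/5393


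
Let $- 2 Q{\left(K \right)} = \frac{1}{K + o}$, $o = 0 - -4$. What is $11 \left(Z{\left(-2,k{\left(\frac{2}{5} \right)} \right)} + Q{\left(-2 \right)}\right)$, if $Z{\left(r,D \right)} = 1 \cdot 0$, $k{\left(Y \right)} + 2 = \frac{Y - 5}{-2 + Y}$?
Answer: $- \frac{11}{4} \approx -2.75$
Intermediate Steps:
$o = 4$ ($o = 0 + 4 = 4$)
$k{\left(Y \right)} = -2 + \frac{-5 + Y}{-2 + Y}$ ($k{\left(Y \right)} = -2 + \frac{Y - 5}{-2 + Y} = -2 + \frac{-5 + Y}{-2 + Y}$)
$Q{\left(K \right)} = - \frac{1}{2 \left(4 + K\right)}$ ($Q{\left(K \right)} = - \frac{1}{2 \left(K + 4\right)} = - \frac{1}{2 \left(4 + K\right)}$)
$Z{\left(r,D \right)} = 0$
$11 \left(Z{\left(-2,k{\left(\frac{2}{5} \right)} \right)} + Q{\left(-2 \right)}\right) = 11 \left(0 - \frac{1}{8 + 2 \left(-2\right)}\right) = 11 \left(0 - \frac{1}{8 - 4}\right) = 11 \left(0 - \frac{1}{4}\right) = 11 \left(- \frac{1}{4}\right) = - \frac{11}{4}$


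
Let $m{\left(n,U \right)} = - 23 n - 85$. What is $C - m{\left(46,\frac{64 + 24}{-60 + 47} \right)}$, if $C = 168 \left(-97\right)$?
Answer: $-15153$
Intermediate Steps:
$C = -16296$
$m{\left(n,U \right)} = -85 - 23 n$
$C - m{\left(46,\frac{64 + 24}{-60 + 47} \right)} = -16296 - \left(-85 - 1058\right) = -16296 - -1143 = -16296 + 1143 = -15153$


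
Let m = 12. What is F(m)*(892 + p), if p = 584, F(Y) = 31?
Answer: 45756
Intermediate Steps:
F(m)*(892 + p) = 31*(892 + 584) = 31*1476 = 45756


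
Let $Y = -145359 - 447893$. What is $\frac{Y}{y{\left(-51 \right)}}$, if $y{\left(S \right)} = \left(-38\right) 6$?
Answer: $\frac{148313}{57} \approx 2602.0$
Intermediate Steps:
$y{\left(S \right)} = -228$
$Y = -593252$
$\frac{Y}{y{\left(-51 \right)}} = - \frac{593252}{-228} = \left(-593252\right) \left(- \frac{1}{228}\right) = \frac{148313}{57}$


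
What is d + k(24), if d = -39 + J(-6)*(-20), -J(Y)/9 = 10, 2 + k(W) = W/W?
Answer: 1760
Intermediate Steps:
k(W) = -1 (k(W) = -2 + W/W = -2 + 1 = -1)
J(Y) = -90 (J(Y) = -9*10 = -90)
d = 1761 (d = -39 - 90*(-20) = -39 + 1800 = 1761)
d + k(24) = 1761 - 1 = 1760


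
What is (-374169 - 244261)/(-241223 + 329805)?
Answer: -309215/44291 ≈ -6.9814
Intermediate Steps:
(-374169 - 244261)/(-241223 + 329805) = -618430/88582 = -618430*1/88582 = -309215/44291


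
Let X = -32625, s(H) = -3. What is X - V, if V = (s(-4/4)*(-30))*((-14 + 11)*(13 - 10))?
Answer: -31815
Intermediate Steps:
V = -810 (V = (-3*(-30))*((-14 + 11)*(13 - 10)) = 90*(-3*3) = 90*(-9) = -810)
X - V = -32625 - 1*(-810) = -32625 + 810 = -31815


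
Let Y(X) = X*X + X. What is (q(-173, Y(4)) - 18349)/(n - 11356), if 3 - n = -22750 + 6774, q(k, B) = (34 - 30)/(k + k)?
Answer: -3174379/799779 ≈ -3.9691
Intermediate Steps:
Y(X) = X + X² (Y(X) = X² + X = X + X²)
q(k, B) = 2/k (q(k, B) = 4/((2*k)) = 4*(1/(2*k)) = 2/k)
n = 15979 (n = 3 - (-22750 + 6774) = 3 - 1*(-15976) = 3 + 15976 = 15979)
(q(-173, Y(4)) - 18349)/(n - 11356) = (2/(-173) - 18349)/(15979 - 11356) = (2*(-1/173) - 18349)/4623 = (-2/173 - 18349)*(1/4623) = -3174379/173*1/4623 = -3174379/799779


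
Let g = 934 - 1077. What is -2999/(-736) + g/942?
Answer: 1359905/346656 ≈ 3.9229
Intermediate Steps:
g = -143
-2999/(-736) + g/942 = -2999/(-736) - 143/942 = -2999*(-1/736) - 143*1/942 = 2999/736 - 143/942 = 1359905/346656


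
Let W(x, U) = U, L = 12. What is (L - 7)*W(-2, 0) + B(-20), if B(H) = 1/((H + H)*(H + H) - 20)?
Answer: 1/1580 ≈ 0.00063291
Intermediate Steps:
B(H) = 1/(-20 + 4*H**2) (B(H) = 1/((2*H)*(2*H) - 20) = 1/(4*H**2 - 20) = 1/(-20 + 4*H**2))
(L - 7)*W(-2, 0) + B(-20) = (12 - 7)*0 + 1/(4*(-5 + (-20)**2)) = 5*0 + 1/(4*(-5 + 400)) = 0 + (1/4)/395 = 0 + (1/4)*(1/395) = 0 + 1/1580 = 1/1580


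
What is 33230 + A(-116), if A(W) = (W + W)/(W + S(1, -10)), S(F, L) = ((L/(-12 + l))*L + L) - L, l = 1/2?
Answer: 23827244/717 ≈ 33232.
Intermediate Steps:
l = 1/2 ≈ 0.50000
S(F, L) = -2*L**2/23 (S(F, L) = ((L/(-12 + 1/2))*L + L) - L = ((L/(-23/2))*L + L) - L = ((-2*L/23)*L + L) - L = (-2*L**2/23 + L) - L = (L - 2*L**2/23) - L = -2*L**2/23)
A(W) = 2*W/(-200/23 + W) (A(W) = (W + W)/(W - 2/23*(-10)**2) = (2*W)/(W - 2/23*100) = (2*W)/(W - 200/23) = (2*W)/(-200/23 + W) = 2*W/(-200/23 + W))
33230 + A(-116) = 33230 + 46*(-116)/(-200 + 23*(-116)) = 33230 + 46*(-116)/(-200 - 2668) = 33230 + 46*(-116)/(-2868) = 33230 + 46*(-116)*(-1/2868) = 33230 + 1334/717 = 23827244/717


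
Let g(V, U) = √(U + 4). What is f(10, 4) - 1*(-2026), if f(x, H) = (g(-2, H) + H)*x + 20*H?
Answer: 2146 + 20*√2 ≈ 2174.3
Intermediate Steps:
g(V, U) = √(4 + U)
f(x, H) = 20*H + x*(H + √(4 + H)) (f(x, H) = (√(4 + H) + H)*x + 20*H = (H + √(4 + H))*x + 20*H = x*(H + √(4 + H)) + 20*H = 20*H + x*(H + √(4 + H)))
f(10, 4) - 1*(-2026) = (20*4 + 4*10 + 10*√(4 + 4)) - 1*(-2026) = (80 + 40 + 10*√8) + 2026 = (80 + 40 + 10*(2*√2)) + 2026 = (80 + 40 + 20*√2) + 2026 = (120 + 20*√2) + 2026 = 2146 + 20*√2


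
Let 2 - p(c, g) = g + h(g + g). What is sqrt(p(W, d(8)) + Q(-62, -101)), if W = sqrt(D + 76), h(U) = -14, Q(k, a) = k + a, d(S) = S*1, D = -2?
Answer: I*sqrt(155) ≈ 12.45*I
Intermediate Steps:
d(S) = S
Q(k, a) = a + k
W = sqrt(74) (W = sqrt(-2 + 76) = sqrt(74) ≈ 8.6023)
p(c, g) = 16 - g (p(c, g) = 2 - (g - 14) = 2 - (-14 + g) = 2 + (14 - g) = 16 - g)
sqrt(p(W, d(8)) + Q(-62, -101)) = sqrt((16 - 1*8) + (-101 - 62)) = sqrt((16 - 8) - 163) = sqrt(8 - 163) = sqrt(-155) = I*sqrt(155)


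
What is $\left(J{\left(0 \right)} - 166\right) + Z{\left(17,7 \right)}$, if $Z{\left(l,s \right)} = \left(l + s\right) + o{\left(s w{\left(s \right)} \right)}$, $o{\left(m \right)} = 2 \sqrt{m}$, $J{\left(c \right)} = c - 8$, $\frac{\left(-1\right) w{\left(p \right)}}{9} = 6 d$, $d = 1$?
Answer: $-150 + 6 i \sqrt{42} \approx -150.0 + 38.884 i$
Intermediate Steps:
$w{\left(p \right)} = -54$ ($w{\left(p \right)} = - 9 \cdot 6 \cdot 1 = \left(-9\right) 6 = -54$)
$J{\left(c \right)} = -8 + c$
$Z{\left(l,s \right)} = l + s + 6 \sqrt{6} \sqrt{- s}$ ($Z{\left(l,s \right)} = \left(l + s\right) + 2 \sqrt{s \left(-54\right)} = \left(l + s\right) + 2 \sqrt{- 54 s} = \left(l + s\right) + 2 \cdot 3 \sqrt{6} \sqrt{- s} = \left(l + s\right) + 6 \sqrt{6} \sqrt{- s} = l + s + 6 \sqrt{6} \sqrt{- s}$)
$\left(J{\left(0 \right)} - 166\right) + Z{\left(17,7 \right)} = \left(\left(-8 + 0\right) - 166\right) + \left(17 + 7 + 6 \sqrt{6} \sqrt{\left(-1\right) 7}\right) = \left(-8 - 166\right) + \left(17 + 7 + 6 \sqrt{6} \sqrt{-7}\right) = -174 + \left(17 + 7 + 6 \sqrt{6} i \sqrt{7}\right) = -174 + \left(17 + 7 + 6 i \sqrt{42}\right) = -174 + \left(24 + 6 i \sqrt{42}\right) = -150 + 6 i \sqrt{42}$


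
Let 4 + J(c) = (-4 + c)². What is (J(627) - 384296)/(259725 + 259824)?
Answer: 3829/519549 ≈ 0.0073699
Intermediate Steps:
J(c) = -4 + (-4 + c)²
(J(627) - 384296)/(259725 + 259824) = ((-4 + (-4 + 627)²) - 384296)/(259725 + 259824) = ((-4 + 623²) - 384296)/519549 = ((-4 + 388129) - 384296)*(1/519549) = (388125 - 384296)*(1/519549) = 3829*(1/519549) = 3829/519549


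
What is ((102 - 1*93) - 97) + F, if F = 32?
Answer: -56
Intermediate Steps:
((102 - 1*93) - 97) + F = ((102 - 1*93) - 97) + 32 = ((102 - 93) - 97) + 32 = (9 - 97) + 32 = -88 + 32 = -56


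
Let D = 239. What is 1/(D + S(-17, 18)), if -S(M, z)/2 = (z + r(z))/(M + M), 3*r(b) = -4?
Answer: 51/12239 ≈ 0.0041670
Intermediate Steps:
r(b) = -4/3 (r(b) = (⅓)*(-4) = -4/3)
S(M, z) = -(-4/3 + z)/M (S(M, z) = -2*(z - 4/3)/(M + M) = -2*(-4/3 + z)/(2*M) = -2*(-4/3 + z)*1/(2*M) = -(-4/3 + z)/M)
1/(D + S(-17, 18)) = 1/(239 + (4/3 - 1*18)/(-17)) = 1/(239 - (4/3 - 18)/17) = 1/(239 - 1/17*(-50/3)) = 1/(239 + 50/51) = 1/(12239/51) = 51/12239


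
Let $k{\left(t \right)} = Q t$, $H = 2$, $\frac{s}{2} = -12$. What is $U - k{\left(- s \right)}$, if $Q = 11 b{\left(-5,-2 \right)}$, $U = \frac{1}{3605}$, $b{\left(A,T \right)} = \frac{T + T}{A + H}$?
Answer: $- \frac{1268959}{3605} \approx -352.0$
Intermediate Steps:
$s = -24$ ($s = 2 \left(-12\right) = -24$)
$b{\left(A,T \right)} = \frac{2 T}{2 + A}$ ($b{\left(A,T \right)} = \frac{T + T}{A + 2} = \frac{2 T}{2 + A}$)
$U = \frac{1}{3605} \approx 0.00027739$
$Q = \frac{44}{3}$ ($Q = 11 \cdot 2 \left(-2\right) \frac{1}{2 - 5} = 11 \cdot 2 \left(-2\right) \frac{1}{-3} = 11 \cdot 2 \left(-2\right) \left(- \frac{1}{3}\right) = 11 \cdot \frac{4}{3} = \frac{44}{3} \approx 14.667$)
$k{\left(t \right)} = \frac{44 t}{3}$
$U - k{\left(- s \right)} = \frac{1}{3605} - \frac{44 \left(\left(-1\right) \left(-24\right)\right)}{3} = \frac{1}{3605} - \frac{44}{3} \cdot 24 = \frac{1}{3605} - 352 = - \frac{1268959}{3605}$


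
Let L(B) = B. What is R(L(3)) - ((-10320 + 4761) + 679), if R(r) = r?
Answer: 4883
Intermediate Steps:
R(L(3)) - ((-10320 + 4761) + 679) = 3 - ((-10320 + 4761) + 679) = 3 - (-5559 + 679) = 3 - 1*(-4880) = 3 + 4880 = 4883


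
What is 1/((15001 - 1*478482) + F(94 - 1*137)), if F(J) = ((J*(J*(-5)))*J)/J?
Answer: -1/472726 ≈ -2.1154e-6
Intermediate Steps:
F(J) = -5*J² (F(J) = ((J*(-5*J))*J)/J = ((-5*J²)*J)/J = (-5*J³)/J = -5*J²)
1/((15001 - 1*478482) + F(94 - 1*137)) = 1/((15001 - 1*478482) - 5*(94 - 1*137)²) = 1/((15001 - 478482) - 5*(94 - 137)²) = 1/(-463481 - 5*(-43)²) = 1/(-463481 - 5*1849) = 1/(-463481 - 9245) = 1/(-472726) = -1/472726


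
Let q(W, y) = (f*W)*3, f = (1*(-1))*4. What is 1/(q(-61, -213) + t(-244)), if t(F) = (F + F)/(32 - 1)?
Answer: 31/22204 ≈ 0.0013961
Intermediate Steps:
f = -4 (f = -1*4 = -4)
t(F) = 2*F/31 (t(F) = (2*F)/31 = (2*F)*(1/31) = 2*F/31)
q(W, y) = -12*W (q(W, y) = -4*W*3 = -12*W)
1/(q(-61, -213) + t(-244)) = 1/(-12*(-61) + (2/31)*(-244)) = 1/(732 - 488/31) = 1/(22204/31) = 31/22204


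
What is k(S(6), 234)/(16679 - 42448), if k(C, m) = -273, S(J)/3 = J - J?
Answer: 273/25769 ≈ 0.010594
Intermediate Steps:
S(J) = 0 (S(J) = 3*(J - J) = 3*0 = 0)
k(S(6), 234)/(16679 - 42448) = -273/(16679 - 42448) = -273/(-25769) = -273*(-1/25769) = 273/25769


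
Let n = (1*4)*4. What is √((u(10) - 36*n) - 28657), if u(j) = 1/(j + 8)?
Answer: I*√1052386/6 ≈ 170.98*I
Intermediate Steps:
u(j) = 1/(8 + j)
n = 16 (n = 4*4 = 16)
√((u(10) - 36*n) - 28657) = √((1/(8 + 10) - 36*16) - 28657) = √((1/18 - 576) - 28657) = √(-10367/18 - 28657) = √(-526193/18) = I*√1052386/6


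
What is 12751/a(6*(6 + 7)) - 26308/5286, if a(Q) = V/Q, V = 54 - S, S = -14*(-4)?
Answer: -1314347981/2643 ≈ -4.9729e+5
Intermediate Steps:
S = 56
V = -2 (V = 54 - 1*56 = 54 - 56 = -2)
a(Q) = -2/Q
12751/a(6*(6 + 7)) - 26308/5286 = 12751/((-2*1/(6*(6 + 7)))) - 26308/5286 = 12751/((-2/(6*13))) - 26308*1/5286 = 12751/((-2/78)) - 13154/2643 = 12751/((-2*1/78)) - 13154/2643 = 12751/(-1/39) - 13154/2643 = 12751*(-39) - 13154/2643 = -497289 - 13154/2643 = -1314347981/2643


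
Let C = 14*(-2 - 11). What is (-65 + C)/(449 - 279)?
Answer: -247/170 ≈ -1.4529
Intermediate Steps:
C = -182 (C = 14*(-13) = -182)
(-65 + C)/(449 - 279) = (-65 - 182)/(449 - 279) = -247/170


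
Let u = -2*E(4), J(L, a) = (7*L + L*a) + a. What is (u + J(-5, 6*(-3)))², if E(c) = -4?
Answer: 2025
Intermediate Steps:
J(L, a) = a + 7*L + L*a
u = 8 (u = -2*(-4) = 8)
(u + J(-5, 6*(-3)))² = (8 + (6*(-3) + 7*(-5) - 30*(-3)))² = (8 + (-18 - 35 - 5*(-18)))² = (8 + (-18 - 35 + 90))² = (8 + 37)² = 45² = 2025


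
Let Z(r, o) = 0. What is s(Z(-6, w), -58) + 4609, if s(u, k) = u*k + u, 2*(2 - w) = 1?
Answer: 4609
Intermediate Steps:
w = 3/2 (w = 2 - ½*1 = 2 - ½ = 3/2 ≈ 1.5000)
s(u, k) = u + k*u (s(u, k) = k*u + u = u + k*u)
s(Z(-6, w), -58) + 4609 = 0*(1 - 58) + 4609 = 0*(-57) + 4609 = 0 + 4609 = 4609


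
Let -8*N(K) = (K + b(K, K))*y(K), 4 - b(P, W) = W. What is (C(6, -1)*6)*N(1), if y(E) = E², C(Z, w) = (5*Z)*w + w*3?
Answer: 99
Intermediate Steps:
C(Z, w) = 3*w + 5*Z*w (C(Z, w) = 5*Z*w + 3*w = 3*w + 5*Z*w)
b(P, W) = 4 - W
N(K) = -K²/2 (N(K) = -(K + (4 - K))*K²/8 = -K²/2)
(C(6, -1)*6)*N(1) = (-(3 + 5*6)*6)*(-½*1²) = (-(3 + 30)*6)*(-½*1) = (-1*33*6)*(-½) = -33*6*(-½) = -198*(-½) = 99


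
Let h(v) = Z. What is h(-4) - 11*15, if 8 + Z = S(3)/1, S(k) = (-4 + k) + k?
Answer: -171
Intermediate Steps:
S(k) = -4 + 2*k
Z = -6 (Z = -8 + (-4 + 2*3)/1 = -8 + (-4 + 6)*1 = -8 + 2*1 = -8 + 2 = -6)
h(v) = -6
h(-4) - 11*15 = -6 - 11*15 = -6 - 165 = -171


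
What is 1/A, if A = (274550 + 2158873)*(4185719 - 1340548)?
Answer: 1/6923504550333 ≈ 1.4444e-13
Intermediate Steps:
A = 6923504550333 (A = 2433423*2845171 = 6923504550333)
1/A = 1/6923504550333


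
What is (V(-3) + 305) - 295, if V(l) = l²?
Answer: 19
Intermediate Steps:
(V(-3) + 305) - 295 = ((-3)² + 305) - 295 = (9 + 305) - 295 = 314 - 295 = 19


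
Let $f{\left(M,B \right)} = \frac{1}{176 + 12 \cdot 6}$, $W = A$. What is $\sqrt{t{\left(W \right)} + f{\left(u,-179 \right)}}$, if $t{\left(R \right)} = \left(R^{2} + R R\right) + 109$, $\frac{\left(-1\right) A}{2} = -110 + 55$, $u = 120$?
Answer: $\frac{\sqrt{373775246}}{124} \approx 155.91$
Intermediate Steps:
$A = 110$ ($A = - 2 \left(-110 + 55\right) = \left(-2\right) \left(-55\right) = 110$)
$W = 110$
$f{\left(M,B \right)} = \frac{1}{248}$ ($f{\left(M,B \right)} = \frac{1}{176 + 72} = \frac{1}{248}$)
$t{\left(R \right)} = 109 + 2 R^{2}$ ($t{\left(R \right)} = \left(R^{2} + R^{2}\right) + 109 = 2 R^{2} + 109 = 109 + 2 R^{2}$)
$\sqrt{t{\left(W \right)} + f{\left(u,-179 \right)}} = \sqrt{\left(109 + 2 \cdot 110^{2}\right) + \frac{1}{248}} = \sqrt{\left(109 + 2 \cdot 12100\right) + \frac{1}{248}} = \sqrt{\left(109 + 24200\right) + \frac{1}{248}} = \sqrt{24309 + \frac{1}{248}} = \sqrt{\frac{6028633}{248}} = \frac{\sqrt{373775246}}{124}$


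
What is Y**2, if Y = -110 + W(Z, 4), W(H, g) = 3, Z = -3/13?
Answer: 11449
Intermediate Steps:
Z = -3/13 (Z = -3*1/13 = -3/13 ≈ -0.23077)
Y = -107 (Y = -110 + 3 = -107)
Y**2 = (-107)**2 = 11449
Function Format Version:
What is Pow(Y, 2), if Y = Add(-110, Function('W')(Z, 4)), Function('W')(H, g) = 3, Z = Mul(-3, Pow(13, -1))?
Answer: 11449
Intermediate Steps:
Z = Rational(-3, 13) (Z = Mul(-3, Rational(1, 13)) = Rational(-3, 13) ≈ -0.23077)
Y = -107 (Y = Add(-110, 3) = -107)
Pow(Y, 2) = Pow(-107, 2) = 11449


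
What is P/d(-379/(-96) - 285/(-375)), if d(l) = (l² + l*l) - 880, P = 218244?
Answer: -628542720000/2406732599 ≈ -261.16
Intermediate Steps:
d(l) = -880 + 2*l² (d(l) = (l² + l²) - 880 = 2*l² - 880 = -880 + 2*l²)
P/d(-379/(-96) - 285/(-375)) = 218244/(-880 + 2*(-379/(-96) - 285/(-375))²) = 218244/(-880 + 2*(-379*(-1/96) - 285*(-1/375))²) = 218244/(-880 + 2*(379/96 + 19/25)²) = 218244/(-880 + 2*(11299/2400)²) = 218244/(-880 + 2*(127667401/5760000)) = 218244/(-880 + 127667401/2880000) = 218244/(-2406732599/2880000) = 218244*(-2880000/2406732599) = -628542720000/2406732599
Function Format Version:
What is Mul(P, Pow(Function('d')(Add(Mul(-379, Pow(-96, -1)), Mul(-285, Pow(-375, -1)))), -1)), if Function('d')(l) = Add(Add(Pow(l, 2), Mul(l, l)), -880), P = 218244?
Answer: Rational(-628542720000, 2406732599) ≈ -261.16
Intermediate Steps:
Function('d')(l) = Add(-880, Mul(2, Pow(l, 2))) (Function('d')(l) = Add(Add(Pow(l, 2), Pow(l, 2)), -880) = Add(Mul(2, Pow(l, 2)), -880) = Add(-880, Mul(2, Pow(l, 2))))
Mul(P, Pow(Function('d')(Add(Mul(-379, Pow(-96, -1)), Mul(-285, Pow(-375, -1)))), -1)) = Mul(218244, Pow(Add(-880, Mul(2, Pow(Add(Mul(-379, Pow(-96, -1)), Mul(-285, Pow(-375, -1))), 2))), -1)) = Mul(218244, Pow(Add(-880, Mul(2, Pow(Add(Mul(-379, Rational(-1, 96)), Mul(-285, Rational(-1, 375))), 2))), -1)) = Mul(218244, Pow(Add(-880, Mul(2, Pow(Add(Rational(379, 96), Rational(19, 25)), 2))), -1)) = Mul(218244, Pow(Add(-880, Mul(2, Pow(Rational(11299, 2400), 2))), -1)) = Mul(218244, Pow(Add(-880, Mul(2, Rational(127667401, 5760000))), -1)) = Mul(218244, Pow(Add(-880, Rational(127667401, 2880000)), -1)) = Mul(218244, Pow(Rational(-2406732599, 2880000), -1)) = Mul(218244, Rational(-2880000, 2406732599)) = Rational(-628542720000, 2406732599)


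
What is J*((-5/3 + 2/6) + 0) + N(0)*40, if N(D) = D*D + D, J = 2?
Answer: -8/3 ≈ -2.6667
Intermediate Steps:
N(D) = D + D² (N(D) = D² + D = D + D²)
J*((-5/3 + 2/6) + 0) + N(0)*40 = 2*((-5/3 + 2/6) + 0) + (0*(1 + 0))*40 = 2*((-5*⅓ + 2*(⅙)) + 0) + (0*1)*40 = 2*((-5/3 + ⅓) + 0) + 0*40 = 2*(-4/3 + 0) + 0 = 2*(-4/3) + 0 = -8/3 + 0 = -8/3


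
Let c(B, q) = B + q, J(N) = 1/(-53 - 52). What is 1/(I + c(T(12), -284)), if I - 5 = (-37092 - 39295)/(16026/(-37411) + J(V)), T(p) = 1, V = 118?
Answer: 1720141/299581776787 ≈ 5.7418e-6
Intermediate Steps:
J(N) = -1/105 (J(N) = 1/(-105) = -1/105)
I = 300068576690/1720141 (I = 5 + (-37092 - 39295)/(16026/(-37411) - 1/105) = 5 - 76387/(16026*(-1/37411) - 1/105) = 5 - 76387/(-16026/37411 - 1/105) = 5 - 76387/(-1720141/3928155) = 5 - 76387*(-3928155/1720141) = 5 + 300059975985/1720141 = 300068576690/1720141 ≈ 1.7444e+5)
1/(I + c(T(12), -284)) = 1/(300068576690/1720141 + (1 - 284)) = 1/(300068576690/1720141 - 283) = 1/(299581776787/1720141) = 1720141/299581776787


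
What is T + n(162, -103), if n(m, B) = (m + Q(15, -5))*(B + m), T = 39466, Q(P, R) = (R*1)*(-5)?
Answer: 50499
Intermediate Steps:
Q(P, R) = -5*R (Q(P, R) = R*(-5) = -5*R)
n(m, B) = (25 + m)*(B + m) (n(m, B) = (m - 5*(-5))*(B + m) = (m + 25)*(B + m) = (25 + m)*(B + m))
T + n(162, -103) = 39466 + (162² + 25*(-103) + 25*162 - 103*162) = 39466 + (26244 - 2575 + 4050 - 16686) = 39466 + 11033 = 50499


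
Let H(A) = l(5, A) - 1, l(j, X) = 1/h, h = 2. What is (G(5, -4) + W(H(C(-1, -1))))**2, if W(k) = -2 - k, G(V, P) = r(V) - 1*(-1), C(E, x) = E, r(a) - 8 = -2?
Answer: 121/4 ≈ 30.250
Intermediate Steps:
r(a) = 6 (r(a) = 8 - 2 = 6)
l(j, X) = 1/2
H(A) = -1/2 (H(A) = 1/2 - 1 = -1/2)
G(V, P) = 7 (G(V, P) = 6 - 1*(-1) = 6 + 1 = 7)
(G(5, -4) + W(H(C(-1, -1))))**2 = (7 + (-2 - 1*(-1/2)))**2 = (7 + (-2 + 1/2))**2 = (7 - 3/2)**2 = (11/2)**2 = 121/4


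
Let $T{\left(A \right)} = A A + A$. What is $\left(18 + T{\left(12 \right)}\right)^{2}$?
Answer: $30276$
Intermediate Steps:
$T{\left(A \right)} = A + A^{2}$ ($T{\left(A \right)} = A^{2} + A = A + A^{2}$)
$\left(18 + T{\left(12 \right)}\right)^{2} = \left(18 + 12 \left(1 + 12\right)\right)^{2} = \left(18 + 12 \cdot 13\right)^{2} = \left(18 + 156\right)^{2} = 174^{2} = 30276$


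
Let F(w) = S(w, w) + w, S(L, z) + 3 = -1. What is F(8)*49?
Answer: 196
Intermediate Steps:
S(L, z) = -4 (S(L, z) = -3 - 1 = -4)
F(w) = -4 + w
F(8)*49 = (-4 + 8)*49 = 4*49 = 196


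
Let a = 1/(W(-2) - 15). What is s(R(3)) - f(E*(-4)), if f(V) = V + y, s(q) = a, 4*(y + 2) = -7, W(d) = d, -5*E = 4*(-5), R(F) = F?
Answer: 1339/68 ≈ 19.691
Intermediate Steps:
E = 4 (E = -4*(-5)/5 = -1/5*(-20) = 4)
y = -15/4 (y = -2 + (1/4)*(-7) = -2 - 7/4 = -15/4 ≈ -3.7500)
a = -1/17 (a = 1/(-2 - 15) = 1/(-17) = -1/17 ≈ -0.058824)
s(q) = -1/17
f(V) = -15/4 + V (f(V) = V - 15/4 = -15/4 + V)
s(R(3)) - f(E*(-4)) = -1/17 - (-15/4 + 4*(-4)) = -1/17 - (-15/4 - 16) = -1/17 - 1*(-79/4) = -1/17 + 79/4 = 1339/68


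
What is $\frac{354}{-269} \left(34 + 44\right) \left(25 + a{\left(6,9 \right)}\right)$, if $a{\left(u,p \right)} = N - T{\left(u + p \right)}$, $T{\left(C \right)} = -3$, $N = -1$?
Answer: $- \frac{745524}{269} \approx -2771.5$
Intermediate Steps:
$a{\left(u,p \right)} = 2$ ($a{\left(u,p \right)} = -1 - -3 = -1 + 3 = 2$)
$\frac{354}{-269} \left(34 + 44\right) \left(25 + a{\left(6,9 \right)}\right) = \frac{354}{-269} \left(34 + 44\right) \left(25 + 2\right) = 354 \left(- \frac{1}{269}\right) 78 \cdot 27 = \left(- \frac{354}{269}\right) 2106 = - \frac{745524}{269}$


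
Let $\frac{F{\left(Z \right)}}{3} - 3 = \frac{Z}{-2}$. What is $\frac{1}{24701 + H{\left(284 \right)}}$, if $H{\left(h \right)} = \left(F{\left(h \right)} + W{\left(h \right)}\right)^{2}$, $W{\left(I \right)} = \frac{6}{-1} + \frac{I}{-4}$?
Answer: $\frac{1}{268737} \approx 3.7211 \cdot 10^{-6}$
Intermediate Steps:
$F{\left(Z \right)} = 9 - \frac{3 Z}{2}$ ($F{\left(Z \right)} = 9 + 3 \frac{Z}{-2} = 9 + 3 Z \left(- \frac{1}{2}\right) = 9 + 3 \left(- \frac{Z}{2}\right) = 9 - \frac{3 Z}{2}$)
$W{\left(I \right)} = -6 - \frac{I}{4}$ ($W{\left(I \right)} = 6 \left(-1\right) + I \left(- \frac{1}{4}\right) = -6 - \frac{I}{4}$)
$H{\left(h \right)} = \left(3 - \frac{7 h}{4}\right)^{2}$ ($H{\left(h \right)} = \left(\left(9 - \frac{3 h}{2}\right) - \left(6 + \frac{h}{4}\right)\right)^{2} = \left(3 - \frac{7 h}{4}\right)^{2}$)
$\frac{1}{24701 + H{\left(284 \right)}} = \frac{1}{24701 + \frac{\left(-12 + 7 \cdot 284\right)^{2}}{16}} = \frac{1}{24701 + \frac{\left(-12 + 1988\right)^{2}}{16}} = \frac{1}{24701 + \frac{1976^{2}}{16}} = \frac{1}{24701 + \frac{1}{16} \cdot 3904576} = \frac{1}{24701 + 244036} = \frac{1}{268737}$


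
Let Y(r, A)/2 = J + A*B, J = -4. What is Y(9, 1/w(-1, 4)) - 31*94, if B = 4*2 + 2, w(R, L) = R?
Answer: -2942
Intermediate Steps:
B = 10 (B = 8 + 2 = 10)
Y(r, A) = -8 + 20*A (Y(r, A) = 2*(-4 + A*10) = 2*(-4 + 10*A) = -8 + 20*A)
Y(9, 1/w(-1, 4)) - 31*94 = (-8 + 20/(-1)) - 31*94 = (-8 + 20*(-1)) - 2914 = (-8 - 20) - 2914 = -28 - 2914 = -2942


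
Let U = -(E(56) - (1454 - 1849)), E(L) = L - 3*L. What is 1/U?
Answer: -1/283 ≈ -0.0035336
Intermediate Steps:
E(L) = -2*L
U = -283 (U = -(-2*56 - (1454 - 1849)) = -(-112 - 1*(-395)) = -(-112 + 395) = -1*283 = -283)
1/U = 1/(-283) = -1/283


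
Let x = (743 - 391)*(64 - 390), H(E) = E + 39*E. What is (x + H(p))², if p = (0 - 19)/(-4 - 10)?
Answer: 644622717456/49 ≈ 1.3156e+10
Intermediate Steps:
p = 19/14 (p = -19/(-14) = -19*(-1/14) = 19/14 ≈ 1.3571)
H(E) = 40*E
x = -114752 (x = 352*(-326) = -114752)
(x + H(p))² = (-114752 + 40*(19/14))² = (-114752 + 380/7)² = (-802884/7)² = 644622717456/49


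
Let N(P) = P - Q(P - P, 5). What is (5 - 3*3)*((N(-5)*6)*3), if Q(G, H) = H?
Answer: 720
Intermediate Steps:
N(P) = -5 + P (N(P) = P - 1*5 = P - 5 = -5 + P)
(5 - 3*3)*((N(-5)*6)*3) = (5 - 3*3)*(((-5 - 5)*6)*3) = (5 - 9)*(-10*6*3) = -(-240)*3 = -4*(-180) = 720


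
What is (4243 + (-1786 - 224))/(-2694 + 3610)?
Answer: 2233/916 ≈ 2.4378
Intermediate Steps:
(4243 + (-1786 - 224))/(-2694 + 3610) = (4243 - 2010)/916 = 2233*(1/916) = 2233/916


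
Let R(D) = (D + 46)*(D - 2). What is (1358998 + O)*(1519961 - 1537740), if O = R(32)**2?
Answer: -121512317842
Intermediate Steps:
R(D) = (-2 + D)*(46 + D) (R(D) = (46 + D)*(-2 + D) = (-2 + D)*(46 + D))
O = 5475600 (O = (-92 + 32**2 + 44*32)**2 = (-92 + 1024 + 1408)**2 = 2340**2 = 5475600)
(1358998 + O)*(1519961 - 1537740) = (1358998 + 5475600)*(1519961 - 1537740) = 6834598*(-17779) = -121512317842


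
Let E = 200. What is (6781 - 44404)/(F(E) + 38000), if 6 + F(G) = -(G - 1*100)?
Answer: -37623/37894 ≈ -0.99285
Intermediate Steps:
F(G) = 94 - G (F(G) = -6 - (G - 1*100) = -6 - (G - 100) = -6 - (-100 + G) = -6 + (100 - G) = 94 - G)
(6781 - 44404)/(F(E) + 38000) = (6781 - 44404)/((94 - 1*200) + 38000) = -37623/((94 - 200) + 38000) = -37623/(-106 + 38000) = -37623/37894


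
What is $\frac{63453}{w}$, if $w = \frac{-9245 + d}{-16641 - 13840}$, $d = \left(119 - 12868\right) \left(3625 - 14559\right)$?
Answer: $- \frac{113771229}{8199313} \approx -13.876$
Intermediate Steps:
$d = 139397566$ ($d = \left(-12749\right) \left(-10934\right) = 139397566$)
$w = - \frac{8199313}{1793}$ ($w = \frac{-9245 + 139397566}{-16641 - 13840} = \frac{139388321}{-30481} = 139388321 \left(- \frac{1}{30481}\right) = - \frac{8199313}{1793} \approx -4573.0$)
$\frac{63453}{w} = \frac{63453}{- \frac{8199313}{1793}} = 63453 \left(- \frac{1793}{8199313}\right) = - \frac{113771229}{8199313}$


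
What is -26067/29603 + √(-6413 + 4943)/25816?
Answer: -26067/29603 + I*√30/3688 ≈ -0.88055 + 0.0014851*I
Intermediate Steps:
-26067/29603 + √(-6413 + 4943)/25816 = -26067*1/29603 + √(-1470)*(1/25816) = -26067/29603 + (7*I*√30)*(1/25816) = -26067/29603 + I*√30/3688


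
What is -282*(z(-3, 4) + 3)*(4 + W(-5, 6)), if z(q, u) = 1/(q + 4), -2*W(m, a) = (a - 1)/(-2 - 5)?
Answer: -34404/7 ≈ -4914.9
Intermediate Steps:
W(m, a) = -1/14 + a/14 (W(m, a) = -(a - 1)/(2*(-2 - 5)) = -(-1 + a)/(2*(-7)) = -(-1 + a)*(-1)/(2*7) = -(1/7 - a/7)/2 = -1/14 + a/14)
z(q, u) = 1/(4 + q)
-282*(z(-3, 4) + 3)*(4 + W(-5, 6)) = -282*(1/(4 - 3) + 3)*(4 + (-1/14 + (1/14)*6)) = -282*(1/1 + 3)*(4 + (-1/14 + 3/7)) = -282*(1 + 3)*(4 + 5/14) = -1128*61/14 = -282*122/7 = -34404/7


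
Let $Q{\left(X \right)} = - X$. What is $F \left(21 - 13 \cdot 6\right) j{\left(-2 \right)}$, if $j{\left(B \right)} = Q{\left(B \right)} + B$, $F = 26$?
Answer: $0$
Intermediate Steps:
$j{\left(B \right)} = 0$ ($j{\left(B \right)} = - B + B = 0$)
$F \left(21 - 13 \cdot 6\right) j{\left(-2 \right)} = 26 \left(21 - 13 \cdot 6\right) 0 = 26 \left(21 - 78\right) 0 = 26 \left(-57\right) 0 = \left(-1482\right) 0 = 0$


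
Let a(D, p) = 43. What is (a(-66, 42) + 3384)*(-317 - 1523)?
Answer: -6305680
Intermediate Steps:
(a(-66, 42) + 3384)*(-317 - 1523) = (43 + 3384)*(-317 - 1523) = 3427*(-1840) = -6305680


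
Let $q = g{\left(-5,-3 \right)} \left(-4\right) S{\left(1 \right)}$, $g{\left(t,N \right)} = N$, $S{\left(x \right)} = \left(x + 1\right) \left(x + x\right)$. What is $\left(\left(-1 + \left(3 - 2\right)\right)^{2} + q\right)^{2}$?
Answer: $2304$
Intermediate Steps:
$S{\left(x \right)} = 2 x \left(1 + x\right)$ ($S{\left(x \right)} = \left(1 + x\right) 2 x = 2 x \left(1 + x\right)$)
$q = 48$ ($q = \left(-3\right) \left(-4\right) 2 \cdot 1 \left(1 + 1\right) = 12 \cdot 2 \cdot 1 \cdot 2 = 12 \cdot 4 = 48$)
$\left(\left(-1 + \left(3 - 2\right)\right)^{2} + q\right)^{2} = \left(\left(-1 + \left(3 - 2\right)\right)^{2} + 48\right)^{2} = \left(\left(-1 + 1\right)^{2} + 48\right)^{2} = \left(0^{2} + 48\right)^{2} = \left(0 + 48\right)^{2} = 48^{2} = 2304$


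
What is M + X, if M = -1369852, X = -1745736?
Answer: -3115588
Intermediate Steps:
M + X = -1369852 - 1745736 = -3115588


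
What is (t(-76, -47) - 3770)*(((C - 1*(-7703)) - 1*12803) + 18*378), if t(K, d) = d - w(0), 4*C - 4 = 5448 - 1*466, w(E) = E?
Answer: -22524117/2 ≈ -1.1262e+7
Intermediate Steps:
C = 2493/2 (C = 1 + (5448 - 1*466)/4 = 1 + (5448 - 466)/4 = 1 + (¼)*4982 = 1 + 2491/2 = 2493/2 ≈ 1246.5)
t(K, d) = d (t(K, d) = d - 1*0 = d + 0 = d)
(t(-76, -47) - 3770)*(((C - 1*(-7703)) - 1*12803) + 18*378) = (-47 - 3770)*(((2493/2 - 1*(-7703)) - 1*12803) + 18*378) = -3817*(((2493/2 + 7703) - 12803) + 6804) = -3817*((17899/2 - 12803) + 6804) = -3817*(-7707/2 + 6804) = -3817*5901/2 = -22524117/2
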